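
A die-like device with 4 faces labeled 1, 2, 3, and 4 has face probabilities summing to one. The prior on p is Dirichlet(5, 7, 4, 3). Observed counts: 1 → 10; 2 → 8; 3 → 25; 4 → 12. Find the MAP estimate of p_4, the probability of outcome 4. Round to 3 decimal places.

The posterior is Dirichlet(αᵢ + nᵢ) = Dirichlet(15, 15, 29, 15).
For a Dirichlet(a₁,…,a_K) with all aᵢ > 1, the mode has j-th component (aⱼ − 1)/(Σaᵢ − K).
Here Σaᵢ = 74 and K = 4, so p_4 = (15 − 1)/(74 − 4) = 14/70 ≈ 0.200.

MAP estimate: 0.200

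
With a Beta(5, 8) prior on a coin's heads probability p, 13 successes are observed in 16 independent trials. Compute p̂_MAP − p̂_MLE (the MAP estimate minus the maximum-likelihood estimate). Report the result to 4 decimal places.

MAP − MLE = -0.1829

Posterior is Beta(18, 11); MAP = (18−1)/(29−2) = 17/27 ≈ 0.62963.
MLE ignores the prior: p̂_MLE = k/n = 13/16 ≈ 0.81250.
Difference = 17/27 − 13/16 = -79/432 ≈ -0.1829.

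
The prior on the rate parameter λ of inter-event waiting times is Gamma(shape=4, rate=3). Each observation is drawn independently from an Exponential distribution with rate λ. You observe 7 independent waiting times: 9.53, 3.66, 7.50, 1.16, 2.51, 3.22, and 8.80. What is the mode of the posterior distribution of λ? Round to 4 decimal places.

λ̂_MAP = 0.2539

The Exponential(rate=λ) likelihood is ∝ λ^n e^(−λΣtᵢ). Here n = 7 and Σtᵢ = 9.53 + 3.66 + 7.50 + 1.16 + 2.51 + 3.22 + 8.80 = 36.38.
Posterior ∝ λ^3e^(−3λ) · λ^7e^(−36.38λ) = λ^10e^(−39.38λ), i.e. Gamma(11, 39.38).
Mode = (a−1)/b = 10/39.38 ≈ 0.2539.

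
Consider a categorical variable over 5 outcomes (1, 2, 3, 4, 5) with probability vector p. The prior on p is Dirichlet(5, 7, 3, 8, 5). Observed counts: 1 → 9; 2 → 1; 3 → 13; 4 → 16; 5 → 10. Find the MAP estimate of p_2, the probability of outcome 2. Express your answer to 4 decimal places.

The posterior is Dirichlet(αᵢ + nᵢ) = Dirichlet(14, 8, 16, 24, 15).
For a Dirichlet(a₁,…,a_K) with all aᵢ > 1, the mode has j-th component (aⱼ − 1)/(Σaᵢ − K).
Here Σaᵢ = 77 and K = 5, so p_2 = (8 − 1)/(77 − 5) = 7/72 ≈ 0.0972.

MAP estimate: 0.0972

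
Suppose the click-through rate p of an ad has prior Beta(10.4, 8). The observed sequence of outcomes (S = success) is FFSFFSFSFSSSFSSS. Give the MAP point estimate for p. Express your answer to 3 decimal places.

p̂_MAP = 0.568

Prior: Beta(10.4, 8).
Data: 9 successes in 16 trials (from the sequence). The binomial likelihood contributes p^9(1−p)^7, so the posterior is Beta(10.4+9, 8+7) = Beta(19.4, 15).
For Beta(a, b) with a, b > 1 the mode is (a−1)/(a+b−2) = 18.4/32.4 ≈ 0.568.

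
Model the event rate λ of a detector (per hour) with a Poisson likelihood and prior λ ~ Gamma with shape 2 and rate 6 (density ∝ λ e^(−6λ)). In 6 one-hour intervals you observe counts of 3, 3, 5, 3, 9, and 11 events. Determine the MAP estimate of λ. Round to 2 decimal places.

λ̂_MAP = 2.92

Σxᵢ = 3+3+5+3+9+11 = 34, with n = 6.
Posterior ∝ λe^(−6λ) · λ^34e^(−6λ) = λ^35e^(−12λ), i.e. Gamma(shape=36, rate=12).
The mode of a Gamma(a, b) with a ≥ 1 (shape–rate) is (a−1)/b = 35/12 ≈ 2.92.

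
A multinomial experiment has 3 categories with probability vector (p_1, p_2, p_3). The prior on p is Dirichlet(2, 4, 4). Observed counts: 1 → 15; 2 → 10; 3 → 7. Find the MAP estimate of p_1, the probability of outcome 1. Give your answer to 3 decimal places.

The posterior is Dirichlet(αᵢ + nᵢ) = Dirichlet(17, 14, 11).
For a Dirichlet(a₁,…,a_K) with all aᵢ > 1, the mode has j-th component (aⱼ − 1)/(Σaᵢ − K).
Here Σaᵢ = 42 and K = 3, so p_1 = (17 − 1)/(42 − 3) = 16/39 ≈ 0.410.

MAP estimate: 0.410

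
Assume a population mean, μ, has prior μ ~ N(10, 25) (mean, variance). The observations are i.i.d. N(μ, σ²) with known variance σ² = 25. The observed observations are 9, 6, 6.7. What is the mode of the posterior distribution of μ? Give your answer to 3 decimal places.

μ̂_MAP = 7.925

n = 3; x̄ = (9 + 6 + 6.7)/3 = 21.7/3 = 217/30 ≈ 7.2333.
For a Normal prior and Normal likelihood with known variance, the posterior is Normal; its mode equals its mean, the precision-weighted average.
Prior precision 1/σ₀² = 1/25 = 0.04; data precision n/σ² = 3/25 = 0.12.
μ̂ = (0.04·10 + 0.12·(217/30)) / (0.04 + 0.12) = 1.268/0.16 = 7.925.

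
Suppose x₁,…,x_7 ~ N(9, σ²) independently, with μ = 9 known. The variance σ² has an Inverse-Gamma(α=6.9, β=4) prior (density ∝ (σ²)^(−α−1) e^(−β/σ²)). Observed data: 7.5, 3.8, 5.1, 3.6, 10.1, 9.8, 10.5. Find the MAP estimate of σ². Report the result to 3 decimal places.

σ̂²_MAP = 3.761

Sum of squared deviations about the known mean: SS = (7.5−9)² + (3.8−9)² + (5.1−9)² + (3.6−9)² + (10.1−9)² + (9.8−9)² + (10.5−9)² = 77.76.
The Normal likelihood contributes (σ²)^(−n/2) exp(−SS/(2σ²)), so the posterior is Inverse-Gamma(α + n/2, β + SS/2) = Inverse-Gamma(10.4, 42.88).
The mode of Inverse-Gamma(a, b) is b/(a+1) = 42.88/11.4 ≈ 3.761.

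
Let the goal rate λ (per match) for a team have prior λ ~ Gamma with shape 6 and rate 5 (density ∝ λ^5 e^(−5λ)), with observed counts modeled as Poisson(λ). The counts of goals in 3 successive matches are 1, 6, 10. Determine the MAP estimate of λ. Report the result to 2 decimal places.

Σxᵢ = 1+6+10 = 17, with n = 3.
Posterior ∝ λ^5e^(−5λ) · λ^17e^(−3λ) = λ^22e^(−8λ), i.e. Gamma(shape=23, rate=8).
The mode of a Gamma(a, b) with a ≥ 1 (shape–rate) is (a−1)/b = 22/8 ≈ 2.75.

λ̂_MAP = 2.75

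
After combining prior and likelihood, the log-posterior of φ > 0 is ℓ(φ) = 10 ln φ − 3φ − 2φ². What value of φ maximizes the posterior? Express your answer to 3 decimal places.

φ̂_MAP = 1.250

ℓ'(φ) = 10/φ − 3 − 4φ. Setting this to zero and multiplying by φ: 4φ² + 3φ − 10 = 0.
φ = (−3 + √(3² + 4·4·10)) / (2·4) = (−3 + √169) / 8 = (−3 + 13)/8 = 5/4.
ℓ''(φ) = −10/φ² − 4 < 0, confirming a maximum.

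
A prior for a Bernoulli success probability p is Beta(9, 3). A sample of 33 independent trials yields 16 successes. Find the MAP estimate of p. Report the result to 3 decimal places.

p̂_MAP = 0.558

Prior: Beta(9, 3).
Data: 16 successes in 33 trials. The binomial likelihood contributes p^16(1−p)^17, so the posterior is Beta(9+16, 3+17) = Beta(25, 20).
For Beta(a, b) with a, b > 1 the mode is (a−1)/(a+b−2) = 24/43 ≈ 0.558.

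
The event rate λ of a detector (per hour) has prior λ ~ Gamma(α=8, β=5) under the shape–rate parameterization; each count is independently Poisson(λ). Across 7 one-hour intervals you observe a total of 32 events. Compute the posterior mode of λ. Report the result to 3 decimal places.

λ̂_MAP = 3.250

Σxᵢ = 32, n = 7.
Posterior ∝ λ^7e^(−5λ) · λ^32e^(−7λ) = λ^39e^(−12λ), i.e. Gamma(shape=40, rate=12).
The mode of a Gamma(a, b) with a ≥ 1 (shape–rate) is (a−1)/b = 39/12 ≈ 3.250.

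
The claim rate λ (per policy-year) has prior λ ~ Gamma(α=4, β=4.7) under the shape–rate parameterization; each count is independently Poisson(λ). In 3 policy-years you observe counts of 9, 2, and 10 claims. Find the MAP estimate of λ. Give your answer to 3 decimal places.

λ̂_MAP = 3.117

Σxᵢ = 9+2+10 = 21, with n = 3.
Posterior ∝ λ^3e^(−4.7λ) · λ^21e^(−3λ) = λ^24e^(−7.7λ), i.e. Gamma(shape=25, rate=7.7).
The mode of a Gamma(a, b) with a ≥ 1 (shape–rate) is (a−1)/b = 24/7.7 ≈ 3.117.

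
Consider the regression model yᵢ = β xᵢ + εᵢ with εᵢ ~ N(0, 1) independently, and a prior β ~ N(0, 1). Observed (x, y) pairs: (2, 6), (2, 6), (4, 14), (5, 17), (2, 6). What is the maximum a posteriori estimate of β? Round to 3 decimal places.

β̂_MAP = 3.278

log p(β | y) = −Σ(yᵢ − βxᵢ)²/(2·1) − β²/(2·1) + const.
Setting the derivative to zero: Σxᵢ(yᵢ − βxᵢ)/1 − β/1 = 0, so β = Σxᵢyᵢ / (Σxᵢ² + σ²/τ²).
Σxᵢyᵢ = 2·6 + 2·6 + 4·14 + 5·17 + 2·6 = 177; Σxᵢ² = 53; σ²/τ² = 1.
β̂_MAP = 177 / (53 + 1) = 177/54 ≈ 3.278.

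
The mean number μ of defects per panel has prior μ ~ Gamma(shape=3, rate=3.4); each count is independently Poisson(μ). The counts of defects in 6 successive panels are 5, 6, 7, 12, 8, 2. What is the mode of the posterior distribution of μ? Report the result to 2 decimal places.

Σxᵢ = 5+6+7+12+8+2 = 40, with n = 6.
Posterior ∝ μ^2e^(−3.4μ) · μ^40e^(−6μ) = μ^42e^(−9.4μ), i.e. Gamma(shape=43, rate=9.4).
The mode of a Gamma(a, b) with a ≥ 1 (shape–rate) is (a−1)/b = 42/9.4 ≈ 4.47.

μ̂_MAP = 4.47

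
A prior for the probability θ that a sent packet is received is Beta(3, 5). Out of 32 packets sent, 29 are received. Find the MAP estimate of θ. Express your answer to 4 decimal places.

Prior: Beta(3, 5).
Data: 29 successes in 32 trials. The binomial likelihood contributes θ^29(1−θ)^3, so the posterior is Beta(3+29, 5+3) = Beta(32, 8).
For Beta(a, b) with a, b > 1 the mode is (a−1)/(a+b−2) = 31/38 ≈ 0.8158.

θ̂_MAP = 0.8158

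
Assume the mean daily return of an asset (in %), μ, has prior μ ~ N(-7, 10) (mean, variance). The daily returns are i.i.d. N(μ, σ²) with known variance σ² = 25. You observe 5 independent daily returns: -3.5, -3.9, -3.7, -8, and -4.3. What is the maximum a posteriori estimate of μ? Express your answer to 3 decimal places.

μ̂_MAP = -5.453

n = 5; x̄ = ((-3.5) + (-3.9) + (-3.7) + (-8) + (-4.3))/5 = -23.4/5 = -4.68.
For a Normal prior and Normal likelihood with known variance, the posterior is Normal; its mode equals its mean, the precision-weighted average.
Prior precision 1/σ₀² = 1/10 = 0.1; data precision n/σ² = 5/25 = 0.2.
μ̂ = (0.1·(-7) + 0.2·(-4.68)) / (0.1 + 0.2) = (-1.636)/0.3 = -409/75 ≈ -5.453.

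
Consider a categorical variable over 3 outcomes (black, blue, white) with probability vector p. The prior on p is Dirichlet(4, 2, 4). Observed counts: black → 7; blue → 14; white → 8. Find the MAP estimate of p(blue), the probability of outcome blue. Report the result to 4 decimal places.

The posterior is Dirichlet(αᵢ + nᵢ) = Dirichlet(11, 16, 12).
For a Dirichlet(a₁,…,a_K) with all aᵢ > 1, the mode has j-th component (aⱼ − 1)/(Σaᵢ − K).
Here Σaᵢ = 39 and K = 3, so p(blue) = (16 − 1)/(39 − 3) = 15/36 ≈ 0.4167.

MAP estimate of p(blue) = 0.4167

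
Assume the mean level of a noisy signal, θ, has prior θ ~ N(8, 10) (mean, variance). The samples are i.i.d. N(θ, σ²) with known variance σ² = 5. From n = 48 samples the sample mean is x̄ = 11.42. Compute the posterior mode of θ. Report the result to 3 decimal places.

n = 48, x̄ = 11.42.
For a Normal prior and Normal likelihood with known variance, the posterior is Normal; its mode equals its mean, the precision-weighted average.
Prior precision 1/σ₀² = 1/10 = 0.1; data precision n/σ² = 48/5 = 9.6.
θ̂ = (0.1·8 + 9.6·11.42) / (0.1 + 9.6) = 110.432/9.7 = 27608/2425 ≈ 11.385.

θ̂_MAP = 11.385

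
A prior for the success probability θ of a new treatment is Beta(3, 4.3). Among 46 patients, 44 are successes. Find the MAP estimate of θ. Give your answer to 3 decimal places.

Prior: Beta(3, 4.3).
Data: 44 successes in 46 trials. The binomial likelihood contributes θ^44(1−θ)^2, so the posterior is Beta(3+44, 4.3+2) = Beta(47, 6.3).
For Beta(a, b) with a, b > 1 the mode is (a−1)/(a+b−2) = 46/51.3 ≈ 0.897.

θ̂_MAP = 0.897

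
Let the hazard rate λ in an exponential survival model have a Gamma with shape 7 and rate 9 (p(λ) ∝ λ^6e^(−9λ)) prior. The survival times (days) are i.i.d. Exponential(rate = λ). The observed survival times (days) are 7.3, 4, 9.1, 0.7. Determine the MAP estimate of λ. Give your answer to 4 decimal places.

The Exponential(rate=λ) likelihood is ∝ λ^n e^(−λΣtᵢ). Here n = 4 and Σtᵢ = 7.3 + 4 + 9.1 + 0.7 = 21.1.
Posterior ∝ λ^6e^(−9λ) · λ^4e^(−21.1λ) = λ^10e^(−30.1λ), i.e. Gamma(11, 30.1).
Mode = (a−1)/b = 10/30.1 ≈ 0.3322.

λ̂_MAP = 0.3322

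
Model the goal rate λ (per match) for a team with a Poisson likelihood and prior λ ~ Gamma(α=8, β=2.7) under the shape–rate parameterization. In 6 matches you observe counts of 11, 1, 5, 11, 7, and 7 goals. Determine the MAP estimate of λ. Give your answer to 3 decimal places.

λ̂_MAP = 5.632

Σxᵢ = 11+1+5+11+7+7 = 42, with n = 6.
Posterior ∝ λ^7e^(−2.7λ) · λ^42e^(−6λ) = λ^49e^(−8.7λ), i.e. Gamma(shape=50, rate=8.7).
The mode of a Gamma(a, b) with a ≥ 1 (shape–rate) is (a−1)/b = 49/8.7 ≈ 5.632.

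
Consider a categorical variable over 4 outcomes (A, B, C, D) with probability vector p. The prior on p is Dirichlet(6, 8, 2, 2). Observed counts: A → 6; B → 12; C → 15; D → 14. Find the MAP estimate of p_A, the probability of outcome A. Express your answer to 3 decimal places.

The posterior is Dirichlet(αᵢ + nᵢ) = Dirichlet(12, 20, 17, 16).
For a Dirichlet(a₁,…,a_K) with all aᵢ > 1, the mode has j-th component (aⱼ − 1)/(Σaᵢ − K).
Here Σaᵢ = 65 and K = 4, so p_A = (12 − 1)/(65 − 4) = 11/61 ≈ 0.180.

MAP estimate of p_A = 0.180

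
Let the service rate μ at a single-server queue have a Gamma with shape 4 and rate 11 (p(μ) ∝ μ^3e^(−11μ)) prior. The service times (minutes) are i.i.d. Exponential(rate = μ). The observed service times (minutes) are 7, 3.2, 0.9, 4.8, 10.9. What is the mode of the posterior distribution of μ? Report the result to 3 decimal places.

μ̂_MAP = 0.212

The Exponential(rate=μ) likelihood is ∝ μ^n e^(−μΣtᵢ). Here n = 5 and Σtᵢ = 7 + 3.2 + 0.9 + 4.8 + 10.9 = 26.8.
Posterior ∝ μ^3e^(−11μ) · μ^5e^(−26.8μ) = μ^8e^(−37.8μ), i.e. Gamma(9, 37.8).
Mode = (a−1)/b = 8/37.8 ≈ 0.212.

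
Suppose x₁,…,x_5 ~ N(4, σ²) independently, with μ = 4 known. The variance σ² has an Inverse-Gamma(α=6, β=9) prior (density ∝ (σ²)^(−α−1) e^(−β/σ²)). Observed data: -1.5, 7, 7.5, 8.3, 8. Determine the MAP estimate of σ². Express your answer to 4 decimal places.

σ̂²_MAP = 5.4732

Sum of squared deviations about the known mean: SS = (-1.5−4)² + (7−4)² + (7.5−4)² + (8.3−4)² + (8−4)² = 85.99.
The Normal likelihood contributes (σ²)^(−n/2) exp(−SS/(2σ²)), so the posterior is Inverse-Gamma(α + n/2, β + SS/2) = Inverse-Gamma(8.5, 51.995).
The mode of Inverse-Gamma(a, b) is b/(a+1) = 51.995/9.5 ≈ 5.4732.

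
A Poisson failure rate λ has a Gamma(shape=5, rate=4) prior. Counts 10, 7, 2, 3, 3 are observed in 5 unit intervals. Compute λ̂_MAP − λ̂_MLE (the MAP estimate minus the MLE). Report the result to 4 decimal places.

MAP − MLE = -1.7778

Σxᵢ = 25. Posterior is Gamma(30, 9); MAP = (30−1)/9 = 29/9 ≈ 3.22222.
MLE = x̄ = 25/5 ≈ 5.00000.
Difference = 29/9 − 25/5 = -16/9 ≈ -1.7778.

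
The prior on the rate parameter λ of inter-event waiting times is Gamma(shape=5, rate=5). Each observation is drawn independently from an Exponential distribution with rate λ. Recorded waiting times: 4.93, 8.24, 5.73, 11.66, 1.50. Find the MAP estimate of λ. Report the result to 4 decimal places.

The Exponential(rate=λ) likelihood is ∝ λ^n e^(−λΣtᵢ). Here n = 5 and Σtᵢ = 4.93 + 8.24 + 5.73 + 11.66 + 1.50 = 32.06.
Posterior ∝ λ^4e^(−5λ) · λ^5e^(−32.06λ) = λ^9e^(−37.06λ), i.e. Gamma(10, 37.06).
Mode = (a−1)/b = 9/37.06 ≈ 0.2428.

λ̂_MAP = 0.2428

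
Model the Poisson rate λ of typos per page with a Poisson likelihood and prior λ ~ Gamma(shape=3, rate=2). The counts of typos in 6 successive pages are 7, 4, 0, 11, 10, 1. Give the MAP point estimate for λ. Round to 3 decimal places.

λ̂_MAP = 4.375

Σxᵢ = 7+4+0+11+10+1 = 33, with n = 6.
Posterior ∝ λ^2e^(−2λ) · λ^33e^(−6λ) = λ^35e^(−8λ), i.e. Gamma(shape=36, rate=8).
The mode of a Gamma(a, b) with a ≥ 1 (shape–rate) is (a−1)/b = 35/8 ≈ 4.375.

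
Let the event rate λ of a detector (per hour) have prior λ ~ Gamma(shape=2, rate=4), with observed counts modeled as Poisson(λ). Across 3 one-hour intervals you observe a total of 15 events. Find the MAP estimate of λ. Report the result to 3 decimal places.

Σxᵢ = 15, n = 3.
Posterior ∝ λe^(−4λ) · λ^15e^(−3λ) = λ^16e^(−7λ), i.e. Gamma(shape=17, rate=7).
The mode of a Gamma(a, b) with a ≥ 1 (shape–rate) is (a−1)/b = 16/7 ≈ 2.286.

λ̂_MAP = 2.286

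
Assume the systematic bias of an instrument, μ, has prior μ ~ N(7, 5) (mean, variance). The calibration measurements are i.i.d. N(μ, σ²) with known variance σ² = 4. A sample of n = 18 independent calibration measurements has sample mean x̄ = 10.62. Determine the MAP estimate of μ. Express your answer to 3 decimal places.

n = 18, x̄ = 10.62.
For a Normal prior and Normal likelihood with known variance, the posterior is Normal; its mode equals its mean, the precision-weighted average.
Prior precision 1/σ₀² = 1/5 = 0.2; data precision n/σ² = 18/4 = 4.5.
μ̂ = (0.2·7 + 4.5·10.62) / (0.2 + 4.5) = 49.19/4.7 = 4919/470 ≈ 10.466.

μ̂_MAP = 10.466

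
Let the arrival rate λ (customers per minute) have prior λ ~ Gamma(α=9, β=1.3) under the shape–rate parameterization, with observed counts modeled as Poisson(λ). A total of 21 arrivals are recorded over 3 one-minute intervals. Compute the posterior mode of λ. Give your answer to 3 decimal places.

λ̂_MAP = 6.744

Σxᵢ = 21, n = 3.
Posterior ∝ λ^8e^(−1.3λ) · λ^21e^(−3λ) = λ^29e^(−4.3λ), i.e. Gamma(shape=30, rate=4.3).
The mode of a Gamma(a, b) with a ≥ 1 (shape–rate) is (a−1)/b = 29/4.3 ≈ 6.744.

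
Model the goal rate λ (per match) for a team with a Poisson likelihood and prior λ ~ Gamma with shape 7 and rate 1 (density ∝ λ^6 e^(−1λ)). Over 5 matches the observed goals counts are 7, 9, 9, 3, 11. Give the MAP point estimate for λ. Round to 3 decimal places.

λ̂_MAP = 7.500

Σxᵢ = 7+9+9+3+11 = 39, with n = 5.
Posterior ∝ λ^6e^(−1λ) · λ^39e^(−5λ) = λ^45e^(−6λ), i.e. Gamma(shape=46, rate=6).
The mode of a Gamma(a, b) with a ≥ 1 (shape–rate) is (a−1)/b = 45/6 ≈ 7.500.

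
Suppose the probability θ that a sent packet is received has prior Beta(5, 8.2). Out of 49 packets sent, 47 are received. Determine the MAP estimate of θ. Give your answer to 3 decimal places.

Prior: Beta(5, 8.2).
Data: 47 successes in 49 trials. The binomial likelihood contributes θ^47(1−θ)^2, so the posterior is Beta(5+47, 8.2+2) = Beta(52, 10.2).
For Beta(a, b) with a, b > 1 the mode is (a−1)/(a+b−2) = 51/60.2 ≈ 0.847.

θ̂_MAP = 0.847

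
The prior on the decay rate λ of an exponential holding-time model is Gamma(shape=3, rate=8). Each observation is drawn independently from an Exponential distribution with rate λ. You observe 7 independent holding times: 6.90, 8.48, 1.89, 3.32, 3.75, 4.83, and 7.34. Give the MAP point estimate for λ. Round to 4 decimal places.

λ̂_MAP = 0.2022

The Exponential(rate=λ) likelihood is ∝ λ^n e^(−λΣtᵢ). Here n = 7 and Σtᵢ = 6.90 + 8.48 + 1.89 + 3.32 + 3.75 + 4.83 + 7.34 = 36.51.
Posterior ∝ λ^2e^(−8λ) · λ^7e^(−36.51λ) = λ^9e^(−44.51λ), i.e. Gamma(10, 44.51).
Mode = (a−1)/b = 9/44.51 ≈ 0.2022.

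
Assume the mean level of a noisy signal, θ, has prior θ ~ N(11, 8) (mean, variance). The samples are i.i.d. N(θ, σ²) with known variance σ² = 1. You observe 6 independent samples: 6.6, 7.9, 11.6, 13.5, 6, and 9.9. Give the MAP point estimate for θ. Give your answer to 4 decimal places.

θ̂_MAP = 9.2857

n = 6; x̄ = (6.6 + 7.9 + 11.6 + 13.5 + 6 + 9.9)/6 = 55.5/6 = 9.25.
For a Normal prior and Normal likelihood with known variance, the posterior is Normal; its mode equals its mean, the precision-weighted average.
Prior precision 1/σ₀² = 1/8 = 0.125; data precision n/σ² = 6/1 = 6.
θ̂ = (0.125·11 + 6·9.25) / (0.125 + 6) = 56.875/6.125 = 65/7 ≈ 9.2857.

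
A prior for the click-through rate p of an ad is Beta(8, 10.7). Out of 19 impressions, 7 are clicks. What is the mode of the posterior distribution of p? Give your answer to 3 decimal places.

p̂_MAP = 0.392

Prior: Beta(8, 10.7).
Data: 7 successes in 19 trials. The binomial likelihood contributes p^7(1−p)^12, so the posterior is Beta(8+7, 10.7+12) = Beta(15, 22.7).
For Beta(a, b) with a, b > 1 the mode is (a−1)/(a+b−2) = 14/35.7 ≈ 0.392.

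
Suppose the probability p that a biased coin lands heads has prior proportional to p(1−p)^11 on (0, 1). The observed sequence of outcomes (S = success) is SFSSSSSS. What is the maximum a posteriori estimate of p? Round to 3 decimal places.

p̂_MAP = 0.400

The prior density ∝ p(1−p)^11 is the kernel of Beta(2, 12).
Data: 7 successes in 8 trials (from the sequence). The binomial likelihood contributes p^7(1−p)^1, so the posterior is Beta(2+7, 12+1) = Beta(9, 13).
For Beta(a, b) with a, b > 1 the mode is (a−1)/(a+b−2) = 8/20 ≈ 0.400.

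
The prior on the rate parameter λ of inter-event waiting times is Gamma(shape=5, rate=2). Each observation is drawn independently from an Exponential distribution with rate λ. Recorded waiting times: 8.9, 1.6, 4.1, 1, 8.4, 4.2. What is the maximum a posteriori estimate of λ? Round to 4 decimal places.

λ̂_MAP = 0.3311

The Exponential(rate=λ) likelihood is ∝ λ^n e^(−λΣtᵢ). Here n = 6 and Σtᵢ = 8.9 + 1.6 + 4.1 + 1 + 8.4 + 4.2 = 28.2.
Posterior ∝ λ^4e^(−2λ) · λ^6e^(−28.2λ) = λ^10e^(−30.2λ), i.e. Gamma(11, 30.2).
Mode = (a−1)/b = 10/30.2 ≈ 0.3311.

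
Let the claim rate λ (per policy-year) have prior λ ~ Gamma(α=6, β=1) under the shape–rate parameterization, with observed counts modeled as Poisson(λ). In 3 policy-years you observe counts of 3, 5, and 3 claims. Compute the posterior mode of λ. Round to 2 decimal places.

Σxᵢ = 3+5+3 = 11, with n = 3.
Posterior ∝ λ^5e^(−1λ) · λ^11e^(−3λ) = λ^16e^(−4λ), i.e. Gamma(shape=17, rate=4).
The mode of a Gamma(a, b) with a ≥ 1 (shape–rate) is (a−1)/b = 16/4 ≈ 4.00.

λ̂_MAP = 4.00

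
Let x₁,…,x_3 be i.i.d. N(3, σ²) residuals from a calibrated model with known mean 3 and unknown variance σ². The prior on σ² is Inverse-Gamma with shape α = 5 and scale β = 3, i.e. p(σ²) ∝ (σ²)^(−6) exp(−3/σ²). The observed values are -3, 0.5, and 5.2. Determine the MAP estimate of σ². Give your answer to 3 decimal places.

σ̂²_MAP = 3.539

Sum of squared deviations about the known mean: SS = (-3−3)² + (0.5−3)² + (5.2−3)² = 47.09.
The Normal likelihood contributes (σ²)^(−n/2) exp(−SS/(2σ²)), so the posterior is Inverse-Gamma(α + n/2, β + SS/2) = Inverse-Gamma(6.5, 26.545).
The mode of Inverse-Gamma(a, b) is b/(a+1) = 26.545/7.5 ≈ 3.539.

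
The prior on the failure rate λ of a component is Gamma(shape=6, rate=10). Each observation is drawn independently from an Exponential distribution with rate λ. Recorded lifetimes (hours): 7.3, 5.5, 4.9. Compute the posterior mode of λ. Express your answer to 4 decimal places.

λ̂_MAP = 0.2888

The Exponential(rate=λ) likelihood is ∝ λ^n e^(−λΣtᵢ). Here n = 3 and Σtᵢ = 7.3 + 5.5 + 4.9 = 17.7.
Posterior ∝ λ^5e^(−10λ) · λ^3e^(−17.7λ) = λ^8e^(−27.7λ), i.e. Gamma(9, 27.7).
Mode = (a−1)/b = 8/27.7 ≈ 0.2888.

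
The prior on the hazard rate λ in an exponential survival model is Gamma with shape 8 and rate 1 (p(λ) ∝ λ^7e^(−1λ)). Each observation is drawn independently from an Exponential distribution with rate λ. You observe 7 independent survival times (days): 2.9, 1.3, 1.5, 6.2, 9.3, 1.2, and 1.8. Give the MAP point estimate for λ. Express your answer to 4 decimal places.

λ̂_MAP = 0.5556

The Exponential(rate=λ) likelihood is ∝ λ^n e^(−λΣtᵢ). Here n = 7 and Σtᵢ = 2.9 + 1.3 + 1.5 + 6.2 + 9.3 + 1.2 + 1.8 = 24.2.
Posterior ∝ λ^7e^(−1λ) · λ^7e^(−24.2λ) = λ^14e^(−25.2λ), i.e. Gamma(15, 25.2).
Mode = (a−1)/b = 14/25.2 ≈ 0.5556.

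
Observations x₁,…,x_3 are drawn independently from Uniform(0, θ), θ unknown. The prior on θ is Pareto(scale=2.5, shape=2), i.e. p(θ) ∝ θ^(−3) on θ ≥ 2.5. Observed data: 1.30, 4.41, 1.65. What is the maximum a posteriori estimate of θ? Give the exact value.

The Uniform(0, θ) likelihood is θ^(−n) for θ ≥ max(xᵢ), zero otherwise. Here max(xᵢ) = 4.41.
Posterior ∝ θ^(−3) · θ^(−3) = θ^(−6) on θ ≥ max(2.5, 4.41) = 4.41.
This density is strictly decreasing in θ, so the posterior mode lies at the lower boundary of the support.

θ̂_MAP = 4.41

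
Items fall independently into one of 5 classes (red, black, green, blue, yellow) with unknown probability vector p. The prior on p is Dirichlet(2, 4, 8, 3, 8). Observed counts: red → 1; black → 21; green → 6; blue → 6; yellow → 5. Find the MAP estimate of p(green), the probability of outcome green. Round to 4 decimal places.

MAP estimate of p(green) = 0.2203

The posterior is Dirichlet(αᵢ + nᵢ) = Dirichlet(3, 25, 14, 9, 13).
For a Dirichlet(a₁,…,a_K) with all aᵢ > 1, the mode has j-th component (aⱼ − 1)/(Σaᵢ − K).
Here Σaᵢ = 64 and K = 5, so p(green) = (14 − 1)/(64 − 5) = 13/59 ≈ 0.2203.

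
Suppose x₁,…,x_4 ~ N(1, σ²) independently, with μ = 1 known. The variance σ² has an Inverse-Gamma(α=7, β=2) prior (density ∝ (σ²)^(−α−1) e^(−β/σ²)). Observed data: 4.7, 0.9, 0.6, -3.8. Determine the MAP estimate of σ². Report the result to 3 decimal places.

σ̂²_MAP = 2.045

Sum of squared deviations about the known mean: SS = (4.7−1)² + (0.9−1)² + (0.6−1)² + (-3.8−1)² = 36.9.
The Normal likelihood contributes (σ²)^(−n/2) exp(−SS/(2σ²)), so the posterior is Inverse-Gamma(α + n/2, β + SS/2) = Inverse-Gamma(9, 20.45).
The mode of Inverse-Gamma(a, b) is b/(a+1) = 20.45/10 ≈ 2.045.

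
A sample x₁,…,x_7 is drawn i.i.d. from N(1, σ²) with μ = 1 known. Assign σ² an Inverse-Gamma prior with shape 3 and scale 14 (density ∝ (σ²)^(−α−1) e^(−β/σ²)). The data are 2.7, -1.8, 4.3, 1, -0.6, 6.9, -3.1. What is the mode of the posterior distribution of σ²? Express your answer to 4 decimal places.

Sum of squared deviations about the known mean: SS = (2.7−1)² + (-1.8−1)² + (4.3−1)² + (1−1)² + (-0.6−1)² + (6.9−1)² + (-3.1−1)² = 75.8.
The Normal likelihood contributes (σ²)^(−n/2) exp(−SS/(2σ²)), so the posterior is Inverse-Gamma(α + n/2, β + SS/2) = Inverse-Gamma(6.5, 51.9).
The mode of Inverse-Gamma(a, b) is b/(a+1) = 51.9/7.5 ≈ 6.9200.

σ̂²_MAP = 6.9200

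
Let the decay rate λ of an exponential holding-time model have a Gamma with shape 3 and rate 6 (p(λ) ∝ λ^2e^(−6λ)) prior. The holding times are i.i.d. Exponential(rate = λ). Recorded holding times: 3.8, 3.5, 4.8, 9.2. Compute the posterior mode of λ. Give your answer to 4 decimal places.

λ̂_MAP = 0.2198

The Exponential(rate=λ) likelihood is ∝ λ^n e^(−λΣtᵢ). Here n = 4 and Σtᵢ = 3.8 + 3.5 + 4.8 + 9.2 = 21.3.
Posterior ∝ λ^2e^(−6λ) · λ^4e^(−21.3λ) = λ^6e^(−27.3λ), i.e. Gamma(7, 27.3).
Mode = (a−1)/b = 6/27.3 ≈ 0.2198.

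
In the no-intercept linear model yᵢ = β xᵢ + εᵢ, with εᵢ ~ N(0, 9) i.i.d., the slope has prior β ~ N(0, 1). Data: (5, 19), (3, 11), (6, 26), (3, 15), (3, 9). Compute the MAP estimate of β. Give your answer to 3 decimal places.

log p(β | y) = −Σ(yᵢ − βxᵢ)²/(2·9) − β²/(2·1) + const.
Setting the derivative to zero: Σxᵢ(yᵢ − βxᵢ)/9 − β/1 = 0, so β = Σxᵢyᵢ / (Σxᵢ² + σ²/τ²).
Σxᵢyᵢ = 5·19 + 3·11 + 6·26 + 3·15 + 3·9 = 356; Σxᵢ² = 88; σ²/τ² = 9.
β̂_MAP = 356 / (88 + 9) = 356/97 ≈ 3.670.

β̂_MAP = 3.670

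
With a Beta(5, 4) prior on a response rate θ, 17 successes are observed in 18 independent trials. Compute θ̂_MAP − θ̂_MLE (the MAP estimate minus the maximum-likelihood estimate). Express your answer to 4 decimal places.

MAP − MLE = -0.1044

Posterior is Beta(22, 5); MAP = (22−1)/(27−2) = 21/25 ≈ 0.84000.
MLE ignores the prior: θ̂_MLE = k/n = 17/18 ≈ 0.94444.
Difference = 21/25 − 17/18 = -47/450 ≈ -0.1044.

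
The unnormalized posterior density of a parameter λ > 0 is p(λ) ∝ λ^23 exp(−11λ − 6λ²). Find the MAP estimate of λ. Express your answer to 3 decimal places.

ℓ'(λ) = 23/λ − 11 − 12λ. Setting this to zero and multiplying by λ: 12λ² + 11λ − 23 = 0.
λ = (−11 + √(11² + 4·12·23)) / (2·12) = (−11 + √1225) / 24 = (−11 + 35)/24 = 1.
ℓ''(λ) = −23/λ² − 12 < 0, confirming a maximum.

λ̂_MAP = 1.000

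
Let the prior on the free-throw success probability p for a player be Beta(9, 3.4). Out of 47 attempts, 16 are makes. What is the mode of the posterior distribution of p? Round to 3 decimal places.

Prior: Beta(9, 3.4).
Data: 16 successes in 47 trials. The binomial likelihood contributes p^16(1−p)^31, so the posterior is Beta(9+16, 3.4+31) = Beta(25, 34.4).
For Beta(a, b) with a, b > 1 the mode is (a−1)/(a+b−2) = 24/57.4 ≈ 0.418.

p̂_MAP = 0.418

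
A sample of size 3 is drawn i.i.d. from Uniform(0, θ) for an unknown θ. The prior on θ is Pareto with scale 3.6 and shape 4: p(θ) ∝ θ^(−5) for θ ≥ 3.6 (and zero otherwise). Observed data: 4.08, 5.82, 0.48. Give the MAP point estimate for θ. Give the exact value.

The Uniform(0, θ) likelihood is θ^(−n) for θ ≥ max(xᵢ), zero otherwise. Here max(xᵢ) = 5.82.
Posterior ∝ θ^(−5) · θ^(−3) = θ^(−8) on θ ≥ max(3.6, 5.82) = 5.82.
This density is strictly decreasing in θ, so the posterior mode lies at the lower boundary of the support.

θ̂_MAP = 5.82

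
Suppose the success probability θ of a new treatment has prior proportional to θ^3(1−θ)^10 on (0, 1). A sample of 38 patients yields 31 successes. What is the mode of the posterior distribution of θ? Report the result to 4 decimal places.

The prior density ∝ θ^3(1−θ)^10 is the kernel of Beta(4, 11).
Data: 31 successes in 38 trials. The binomial likelihood contributes θ^31(1−θ)^7, so the posterior is Beta(4+31, 11+7) = Beta(35, 18).
For Beta(a, b) with a, b > 1 the mode is (a−1)/(a+b−2) = 34/51 ≈ 0.6667.

θ̂_MAP = 0.6667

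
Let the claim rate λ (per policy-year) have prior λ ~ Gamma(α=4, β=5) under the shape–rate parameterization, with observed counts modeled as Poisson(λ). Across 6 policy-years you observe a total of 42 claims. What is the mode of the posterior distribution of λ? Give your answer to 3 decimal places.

λ̂_MAP = 4.091

Σxᵢ = 42, n = 6.
Posterior ∝ λ^3e^(−5λ) · λ^42e^(−6λ) = λ^45e^(−11λ), i.e. Gamma(shape=46, rate=11).
The mode of a Gamma(a, b) with a ≥ 1 (shape–rate) is (a−1)/b = 45/11 ≈ 4.091.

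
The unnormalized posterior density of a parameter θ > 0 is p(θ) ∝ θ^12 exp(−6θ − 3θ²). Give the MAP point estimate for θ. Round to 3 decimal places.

ℓ'(θ) = 12/θ − 6 − 6θ. Setting this to zero and multiplying by θ: 6θ² + 6θ − 12 = 0.
θ = (−6 + √(6² + 4·6·12)) / (2·6) = (−6 + √324) / 12 = (−6 + 18)/12 = 1.
ℓ''(θ) = −12/θ² − 6 < 0, confirming a maximum.

θ̂_MAP = 1.000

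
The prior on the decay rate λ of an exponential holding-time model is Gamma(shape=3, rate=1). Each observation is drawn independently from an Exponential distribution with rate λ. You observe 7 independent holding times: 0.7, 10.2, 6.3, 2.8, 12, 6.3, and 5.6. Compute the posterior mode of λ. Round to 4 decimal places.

λ̂_MAP = 0.2004

The Exponential(rate=λ) likelihood is ∝ λ^n e^(−λΣtᵢ). Here n = 7 and Σtᵢ = 0.7 + 10.2 + 6.3 + 2.8 + 12 + 6.3 + 5.6 = 43.9.
Posterior ∝ λ^2e^(−1λ) · λ^7e^(−43.9λ) = λ^9e^(−44.9λ), i.e. Gamma(10, 44.9).
Mode = (a−1)/b = 9/44.9 ≈ 0.2004.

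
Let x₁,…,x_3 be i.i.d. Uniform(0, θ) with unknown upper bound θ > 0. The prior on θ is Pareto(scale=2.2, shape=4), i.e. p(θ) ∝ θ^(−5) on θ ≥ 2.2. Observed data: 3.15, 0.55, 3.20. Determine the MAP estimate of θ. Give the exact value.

θ̂_MAP = 3.20

The Uniform(0, θ) likelihood is θ^(−n) for θ ≥ max(xᵢ), zero otherwise. Here max(xᵢ) = 3.20.
Posterior ∝ θ^(−5) · θ^(−3) = θ^(−8) on θ ≥ max(2.2, 3.20) = 3.20.
This density is strictly decreasing in θ, so the posterior mode lies at the lower boundary of the support.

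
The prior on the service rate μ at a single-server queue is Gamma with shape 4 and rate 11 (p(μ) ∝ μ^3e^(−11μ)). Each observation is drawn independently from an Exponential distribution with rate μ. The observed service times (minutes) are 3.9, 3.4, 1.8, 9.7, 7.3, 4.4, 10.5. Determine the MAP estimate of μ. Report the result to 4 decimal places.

The Exponential(rate=μ) likelihood is ∝ μ^n e^(−μΣtᵢ). Here n = 7 and Σtᵢ = 3.9 + 3.4 + 1.8 + 9.7 + 7.3 + 4.4 + 10.5 = 41.
Posterior ∝ μ^3e^(−11μ) · μ^7e^(−41μ) = μ^10e^(−52μ), i.e. Gamma(11, 52).
Mode = (a−1)/b = 10/52 ≈ 0.1923.

μ̂_MAP = 0.1923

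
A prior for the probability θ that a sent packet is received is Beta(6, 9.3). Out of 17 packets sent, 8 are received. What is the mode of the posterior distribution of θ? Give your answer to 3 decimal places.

θ̂_MAP = 0.429

Prior: Beta(6, 9.3).
Data: 8 successes in 17 trials. The binomial likelihood contributes θ^8(1−θ)^9, so the posterior is Beta(6+8, 9.3+9) = Beta(14, 18.3).
For Beta(a, b) with a, b > 1 the mode is (a−1)/(a+b−2) = 13/30.3 ≈ 0.429.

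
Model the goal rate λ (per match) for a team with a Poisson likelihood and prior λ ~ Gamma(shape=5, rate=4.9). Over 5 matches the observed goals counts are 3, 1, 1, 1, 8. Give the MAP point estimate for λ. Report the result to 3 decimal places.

λ̂_MAP = 1.818

Σxᵢ = 3+1+1+1+8 = 14, with n = 5.
Posterior ∝ λ^4e^(−4.9λ) · λ^14e^(−5λ) = λ^18e^(−9.9λ), i.e. Gamma(shape=19, rate=9.9).
The mode of a Gamma(a, b) with a ≥ 1 (shape–rate) is (a−1)/b = 18/9.9 ≈ 1.818.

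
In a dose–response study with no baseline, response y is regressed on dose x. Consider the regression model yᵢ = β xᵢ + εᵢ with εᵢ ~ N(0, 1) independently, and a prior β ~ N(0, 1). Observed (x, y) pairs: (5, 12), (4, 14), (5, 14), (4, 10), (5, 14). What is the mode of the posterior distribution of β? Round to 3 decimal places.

log p(β | y) = −Σ(yᵢ − βxᵢ)²/(2·1) − β²/(2·1) + const.
Setting the derivative to zero: Σxᵢ(yᵢ − βxᵢ)/1 − β/1 = 0, so β = Σxᵢyᵢ / (Σxᵢ² + σ²/τ²).
Σxᵢyᵢ = 5·12 + 4·14 + 5·14 + 4·10 + 5·14 = 296; Σxᵢ² = 107; σ²/τ² = 1.
β̂_MAP = 296 / (107 + 1) = 296/108 ≈ 2.741.

β̂_MAP = 2.741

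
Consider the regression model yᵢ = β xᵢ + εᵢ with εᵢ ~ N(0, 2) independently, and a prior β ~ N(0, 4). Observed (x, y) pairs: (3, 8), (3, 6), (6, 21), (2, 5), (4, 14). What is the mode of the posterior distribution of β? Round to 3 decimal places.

β̂_MAP = 3.141

log p(β | y) = −Σ(yᵢ − βxᵢ)²/(2·2) − β²/(2·4) + const.
Setting the derivative to zero: Σxᵢ(yᵢ − βxᵢ)/2 − β/4 = 0, so β = Σxᵢyᵢ / (Σxᵢ² + σ²/τ²).
Σxᵢyᵢ = 3·8 + 3·6 + 6·21 + 2·5 + 4·14 = 234; Σxᵢ² = 74; σ²/τ² = 0.5.
β̂_MAP = 234 / (74 + 0.5) = 234/74.5 ≈ 3.141.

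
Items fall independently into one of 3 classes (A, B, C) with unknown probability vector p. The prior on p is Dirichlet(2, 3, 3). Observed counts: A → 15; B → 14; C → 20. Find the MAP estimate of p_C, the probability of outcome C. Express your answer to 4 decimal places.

The posterior is Dirichlet(αᵢ + nᵢ) = Dirichlet(17, 17, 23).
For a Dirichlet(a₁,…,a_K) with all aᵢ > 1, the mode has j-th component (aⱼ − 1)/(Σaᵢ − K).
Here Σaᵢ = 57 and K = 3, so p_C = (23 − 1)/(57 − 3) = 22/54 ≈ 0.4074.

MAP estimate of p_C = 0.4074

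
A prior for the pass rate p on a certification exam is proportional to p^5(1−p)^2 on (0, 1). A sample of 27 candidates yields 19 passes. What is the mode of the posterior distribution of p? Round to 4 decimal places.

The prior density ∝ p^5(1−p)^2 is the kernel of Beta(6, 3).
Data: 19 successes in 27 trials. The binomial likelihood contributes p^19(1−p)^8, so the posterior is Beta(6+19, 3+8) = Beta(25, 11).
For Beta(a, b) with a, b > 1 the mode is (a−1)/(a+b−2) = 24/34 ≈ 0.7059.

p̂_MAP = 0.7059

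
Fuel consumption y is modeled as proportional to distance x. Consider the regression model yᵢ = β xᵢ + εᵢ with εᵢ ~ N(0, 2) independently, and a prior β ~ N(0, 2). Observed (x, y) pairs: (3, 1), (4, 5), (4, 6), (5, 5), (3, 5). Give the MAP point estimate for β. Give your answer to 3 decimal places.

β̂_MAP = 1.145

log p(β | y) = −Σ(yᵢ − βxᵢ)²/(2·2) − β²/(2·2) + const.
Setting the derivative to zero: Σxᵢ(yᵢ − βxᵢ)/2 − β/2 = 0, so β = Σxᵢyᵢ / (Σxᵢ² + σ²/τ²).
Σxᵢyᵢ = 3·1 + 4·5 + 4·6 + 5·5 + 3·5 = 87; Σxᵢ² = 75; σ²/τ² = 1.
β̂_MAP = 87 / (75 + 1) = 87/76 ≈ 1.145.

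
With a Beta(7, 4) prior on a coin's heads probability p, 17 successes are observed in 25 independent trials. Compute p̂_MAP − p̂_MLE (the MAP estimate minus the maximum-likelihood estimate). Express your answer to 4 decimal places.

Posterior is Beta(24, 12); MAP = (24−1)/(36−2) = 23/34 ≈ 0.67647.
MLE ignores the prior: p̂_MLE = k/n = 17/25 ≈ 0.68000.
Difference = 23/34 − 17/25 = -3/850 ≈ -0.0035.

MAP − MLE = -0.0035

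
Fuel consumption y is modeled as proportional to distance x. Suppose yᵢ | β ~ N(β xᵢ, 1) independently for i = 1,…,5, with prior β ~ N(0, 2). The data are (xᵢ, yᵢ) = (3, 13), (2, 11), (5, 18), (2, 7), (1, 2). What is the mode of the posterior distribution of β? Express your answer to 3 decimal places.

log p(β | y) = −Σ(yᵢ − βxᵢ)²/(2·1) − β²/(2·2) + const.
Setting the derivative to zero: Σxᵢ(yᵢ − βxᵢ)/1 − β/2 = 0, so β = Σxᵢyᵢ / (Σxᵢ² + σ²/τ²).
Σxᵢyᵢ = 3·13 + 2·11 + 5·18 + 2·7 + 1·2 = 167; Σxᵢ² = 43; σ²/τ² = 0.5.
β̂_MAP = 167 / (43 + 0.5) = 167/43.5 ≈ 3.839.

β̂_MAP = 3.839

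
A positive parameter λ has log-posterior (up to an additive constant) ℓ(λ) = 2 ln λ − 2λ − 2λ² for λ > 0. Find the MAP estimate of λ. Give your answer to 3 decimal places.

λ̂_MAP = 0.500

ℓ'(λ) = 2/λ − 2 − 4λ. Setting this to zero and multiplying by λ: 4λ² + 2λ − 2 = 0.
λ = (−2 + √(2² + 4·4·2)) / (2·4) = (−2 + √36) / 8 = (−2 + 6)/8 = 1/2.
ℓ''(λ) = −2/λ² − 4 < 0, confirming a maximum.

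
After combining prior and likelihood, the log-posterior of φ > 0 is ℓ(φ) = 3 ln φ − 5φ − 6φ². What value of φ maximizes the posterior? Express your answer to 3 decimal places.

φ̂_MAP = 0.333

ℓ'(φ) = 3/φ − 5 − 12φ. Setting this to zero and multiplying by φ: 12φ² + 5φ − 3 = 0.
φ = (−5 + √(5² + 4·12·3)) / (2·12) = (−5 + √169) / 24 = (−5 + 13)/24 = 1/3.
ℓ''(φ) = −3/φ² − 12 < 0, confirming a maximum.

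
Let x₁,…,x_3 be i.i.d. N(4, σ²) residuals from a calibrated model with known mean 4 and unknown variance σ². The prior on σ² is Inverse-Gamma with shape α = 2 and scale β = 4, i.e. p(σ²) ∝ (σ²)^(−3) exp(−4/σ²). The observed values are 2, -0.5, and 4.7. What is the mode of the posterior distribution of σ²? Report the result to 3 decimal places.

σ̂²_MAP = 3.638

Sum of squared deviations about the known mean: SS = (2−4)² + (-0.5−4)² + (4.7−4)² = 24.74.
The Normal likelihood contributes (σ²)^(−n/2) exp(−SS/(2σ²)), so the posterior is Inverse-Gamma(α + n/2, β + SS/2) = Inverse-Gamma(3.5, 16.37).
The mode of Inverse-Gamma(a, b) is b/(a+1) = 16.37/4.5 ≈ 3.638.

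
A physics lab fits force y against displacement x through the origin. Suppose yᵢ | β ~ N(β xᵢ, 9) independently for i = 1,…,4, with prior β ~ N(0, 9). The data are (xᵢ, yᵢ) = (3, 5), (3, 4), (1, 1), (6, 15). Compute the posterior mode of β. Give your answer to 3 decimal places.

log p(β | y) = −Σ(yᵢ − βxᵢ)²/(2·9) − β²/(2·9) + const.
Setting the derivative to zero: Σxᵢ(yᵢ − βxᵢ)/9 − β/9 = 0, so β = Σxᵢyᵢ / (Σxᵢ² + σ²/τ²).
Σxᵢyᵢ = 3·5 + 3·4 + 1·1 + 6·15 = 118; Σxᵢ² = 55; σ²/τ² = 1.
β̂_MAP = 118 / (55 + 1) = 118/56 ≈ 2.107.

β̂_MAP = 2.107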